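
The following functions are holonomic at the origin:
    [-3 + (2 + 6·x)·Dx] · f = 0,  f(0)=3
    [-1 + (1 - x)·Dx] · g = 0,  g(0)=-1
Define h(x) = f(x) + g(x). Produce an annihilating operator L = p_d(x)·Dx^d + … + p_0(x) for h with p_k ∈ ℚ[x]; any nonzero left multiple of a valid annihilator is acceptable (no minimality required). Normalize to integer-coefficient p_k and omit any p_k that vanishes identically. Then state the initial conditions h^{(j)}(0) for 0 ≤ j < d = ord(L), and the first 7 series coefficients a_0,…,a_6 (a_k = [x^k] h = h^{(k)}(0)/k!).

f: a_k = 3, 9/2, -27/8, 81/16, -1215/128, 5103/256, -45927/1024, …
g: a_k = -1, -1, -1, -1, -1, -1, -1, …
Sum ⇒ L₀ = lclm(L_f,L_g) in ℚ(x)⟨Dx⟩.
L = (21 + 27·x) + (-17 - 30·x - 81·x^2)·Dx + (-2 + 14·x + 42·x^2 - 54·x^3)·Dx^2  (order 2).
h: a_k = 2, 7/2, -35/8, 65/16, -1343/128, 4847/256, -46951/1024, …
ICs: h(0) = 2, h′(0) = 7/2.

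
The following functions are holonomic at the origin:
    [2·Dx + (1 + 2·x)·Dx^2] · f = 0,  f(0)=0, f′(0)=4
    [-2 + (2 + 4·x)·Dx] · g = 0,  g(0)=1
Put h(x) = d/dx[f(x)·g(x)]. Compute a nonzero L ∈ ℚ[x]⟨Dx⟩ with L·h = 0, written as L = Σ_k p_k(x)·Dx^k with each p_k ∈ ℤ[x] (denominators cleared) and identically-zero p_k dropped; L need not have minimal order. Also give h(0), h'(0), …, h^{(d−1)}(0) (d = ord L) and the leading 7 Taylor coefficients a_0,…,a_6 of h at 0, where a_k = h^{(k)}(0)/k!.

f: a_k = 0, 4, -4, 16/3, -8, 64/5, -64/3, …
g: a_k = 1, 1, -1/2, 1/2, -5/8, 7/8, -21/16, …
Product ⇒ symmetric product L₀, ord ≤ 2.
Derive L from L₀ (diff closure).
L = 1 + (4 + 8·x)·Dx + (1 + 4·x + 4·x^2)·Dx^2  (order 2).
h: a_k = 4, 0, -2, 16/3, -71/6, 124/5, -3043/60, …
ICs: h(0) = 4, h′(0) = 0.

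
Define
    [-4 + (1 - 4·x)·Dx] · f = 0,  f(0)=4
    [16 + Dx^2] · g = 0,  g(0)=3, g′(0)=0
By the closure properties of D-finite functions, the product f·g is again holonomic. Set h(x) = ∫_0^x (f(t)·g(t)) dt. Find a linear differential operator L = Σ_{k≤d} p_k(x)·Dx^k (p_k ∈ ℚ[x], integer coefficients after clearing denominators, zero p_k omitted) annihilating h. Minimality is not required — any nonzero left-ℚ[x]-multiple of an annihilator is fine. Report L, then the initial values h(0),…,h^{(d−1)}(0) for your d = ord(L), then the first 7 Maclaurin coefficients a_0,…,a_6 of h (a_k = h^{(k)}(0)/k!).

L = (-16 + 64·x)·Dx + 8·Dx^2 + (-1 + 4·x)·Dx^3  (order 3).
h: a_k = 0, 12, 24, 32, 96, 1664/5, 3328/3, …
ICs: h(0) = 0, h′(0) = 12, h′′(0) = 48.

f: a_k = 4, 16, 64, 256, 1024, 4096, 16384, …
g: a_k = 3, 0, -24, 0, 32, 0, -256/15, …
L₀ := L_f ⊗_s L_g (sym. prod.), ord ≤ 2.
Integrate: L := L₀·Dx.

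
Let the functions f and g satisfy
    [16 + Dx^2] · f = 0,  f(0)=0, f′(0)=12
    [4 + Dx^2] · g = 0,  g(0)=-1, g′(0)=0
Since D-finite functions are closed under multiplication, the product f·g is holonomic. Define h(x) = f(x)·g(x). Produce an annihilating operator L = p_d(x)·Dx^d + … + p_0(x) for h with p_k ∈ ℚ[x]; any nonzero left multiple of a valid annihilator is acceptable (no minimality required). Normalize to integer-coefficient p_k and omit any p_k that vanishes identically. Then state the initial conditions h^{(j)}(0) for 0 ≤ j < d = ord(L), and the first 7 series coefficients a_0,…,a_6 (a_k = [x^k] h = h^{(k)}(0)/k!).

f: a_k = 0, 12, 0, -32, 0, 128/5, 0, …
g: a_k = -1, 0, 2, 0, -2/3, 0, 4/45, …
Product ⇒ symmetric product L₀, ord ≤ 4.
L = 144 + 40·Dx^2 + Dx^4  (order 4).
h: a_k = 0, -12, 0, 56, 0, -488/5, 0, …
ICs: h(0) = 0, h′(0) = -12, h′′(0) = 0, h′′′(0) = 336.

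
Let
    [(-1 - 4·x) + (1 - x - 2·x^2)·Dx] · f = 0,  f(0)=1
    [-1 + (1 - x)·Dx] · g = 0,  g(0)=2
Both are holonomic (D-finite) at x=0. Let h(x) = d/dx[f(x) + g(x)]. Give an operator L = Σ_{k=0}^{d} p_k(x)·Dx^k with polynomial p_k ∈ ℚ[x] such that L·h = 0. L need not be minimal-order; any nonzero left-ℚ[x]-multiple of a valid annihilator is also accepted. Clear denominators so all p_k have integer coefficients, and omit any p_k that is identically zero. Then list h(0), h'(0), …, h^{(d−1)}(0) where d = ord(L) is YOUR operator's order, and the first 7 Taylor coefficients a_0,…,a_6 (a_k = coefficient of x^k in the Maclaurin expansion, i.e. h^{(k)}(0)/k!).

f: a_k = 1, 1, 3, 5, 11, 21, 43, …
g: a_k = 2, 2, 2, 2, 2, 2, 2, …
L₀ := lclm(L_f,L_g); ord L₀ ≤ 1+1.
h₀' ⇒ L via d/dx closure of L₀.
L = (-6 - 48·x - 96·x^3 + 24·x^4) + (6 + 18·x - 12·x^2 + 24·x^3 - 90·x^4 + 24·x^5)·Dx + (-1 + 2·x - 5·x^2 + 12·x^3 + 2·x^4 - 14·x^5 + 4·x^6)·Dx^2  (order 2).
h: a_k = 3, 10, 21, 52, 115, 270, 609, …
ICs: h(0) = 3, h′(0) = 10.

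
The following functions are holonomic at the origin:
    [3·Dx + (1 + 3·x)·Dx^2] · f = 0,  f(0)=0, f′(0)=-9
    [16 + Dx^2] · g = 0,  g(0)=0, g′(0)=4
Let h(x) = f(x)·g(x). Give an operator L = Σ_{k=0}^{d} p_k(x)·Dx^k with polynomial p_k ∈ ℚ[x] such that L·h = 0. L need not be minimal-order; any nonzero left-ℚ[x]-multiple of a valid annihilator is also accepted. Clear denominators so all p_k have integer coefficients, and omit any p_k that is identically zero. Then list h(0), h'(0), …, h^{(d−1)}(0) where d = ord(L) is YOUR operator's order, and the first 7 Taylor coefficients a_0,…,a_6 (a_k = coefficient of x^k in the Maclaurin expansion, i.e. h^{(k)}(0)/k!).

f: a_k = 0, -9, 27/2, -27, 243/4, -729/5, 729/2, …
g: a_k = 0, 4, 0, -32/3, 0, 128/15, 0, …
Product ⇒ symmetric product L₀, ord ≤ 4.
L = (2272 + 127488·x + 781056·x^2 + 1769472·x^3 + 1327104·x^4) + (4416 + 50112·x + 165888·x^2 + 165888·x^3)·Dx + (1022 + 19392·x + 102816·x^2 + 221184·x^3 + 165888·x^4)·Dx^2 + (276 + 3132·x + 10368·x^2 + 10368·x^3)·Dx^3 + (55 + 714·x + 3375·x^2 + 6912·x^3 + 5184·x^4)·Dx^4  (order 4).
h: a_k = 0, 0, -36, 54, -12, 99, -372, …
ICs: h(0) = 0, h′(0) = 0, h′′(0) = -72, h′′′(0) = 324.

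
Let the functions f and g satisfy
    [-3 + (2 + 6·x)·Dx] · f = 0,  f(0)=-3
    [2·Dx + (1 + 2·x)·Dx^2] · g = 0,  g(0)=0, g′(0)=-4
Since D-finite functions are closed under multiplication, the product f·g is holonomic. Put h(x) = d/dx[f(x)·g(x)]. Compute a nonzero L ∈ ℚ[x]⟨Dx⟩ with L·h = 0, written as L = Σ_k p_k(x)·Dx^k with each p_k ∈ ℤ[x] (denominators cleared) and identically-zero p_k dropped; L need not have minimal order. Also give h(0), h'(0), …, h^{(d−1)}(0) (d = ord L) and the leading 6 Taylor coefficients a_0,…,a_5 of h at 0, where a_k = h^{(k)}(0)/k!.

f: a_k = -3, -9/2, 27/8, -81/16, 1215/128, -5103/256, …
g: a_k = 0, -4, 4, -16/3, 8, -64/5, …
f·g: L₀ = L_f ⊗_s L_g, ord ≤ 1·2.
Differentiate: ansatz ord ≤ ord L₀ ⇒ L.
L = (39 + 180·x + 108·x^2) + (116 + 756·x + 1512·x^2 + 864·x^3)·Dx + (20 + 184·x + 612·x^2 + 864·x^3 + 432·x^4)·Dx^2  (order 2).
h: a_k = 12, 12, -93/2, 135, -11811/32, 158691/160, …
ICs: h(0) = 12, h′(0) = 12.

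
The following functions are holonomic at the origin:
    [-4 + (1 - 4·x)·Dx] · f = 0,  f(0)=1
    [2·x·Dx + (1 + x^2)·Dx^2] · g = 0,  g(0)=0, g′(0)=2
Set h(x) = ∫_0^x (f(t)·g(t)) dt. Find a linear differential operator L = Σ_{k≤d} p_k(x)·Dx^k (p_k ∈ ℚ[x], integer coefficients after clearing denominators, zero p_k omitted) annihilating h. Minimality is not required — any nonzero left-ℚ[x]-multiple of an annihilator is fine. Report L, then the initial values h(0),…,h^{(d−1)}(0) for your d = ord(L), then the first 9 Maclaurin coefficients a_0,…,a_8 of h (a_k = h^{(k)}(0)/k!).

L = 8·x·Dx + (8 - 2·x + 16·x^2)·Dx^2 + (-1 + 4·x - x^2 + 4·x^3)·Dx^3  (order 3).
h: a_k = 0, 0, 1, 8/3, 47/6, 376/15, 3763/45, 30104/105, 421441/420, …
ICs: h(0) = 0, h′(0) = 0, h′′(0) = 2.

f: a_k = 1, 4, 16, 64, 256, 1024, 4096, 16384, 65536, …
g: a_k = 0, 2, 0, -2/3, 0, 2/5, 0, -2/7, 0, …
Product ⇒ symmetric product L₀, ord ≤ 2.
∫: right-multiply L₀ by Dx.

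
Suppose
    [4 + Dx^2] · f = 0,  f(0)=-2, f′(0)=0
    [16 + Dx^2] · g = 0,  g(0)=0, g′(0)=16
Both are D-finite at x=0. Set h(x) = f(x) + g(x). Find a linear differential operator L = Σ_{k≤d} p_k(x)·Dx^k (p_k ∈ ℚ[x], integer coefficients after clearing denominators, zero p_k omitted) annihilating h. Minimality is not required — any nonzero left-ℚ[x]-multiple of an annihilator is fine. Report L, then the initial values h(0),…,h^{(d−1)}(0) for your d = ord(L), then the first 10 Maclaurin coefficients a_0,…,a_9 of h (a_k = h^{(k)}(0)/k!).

L = 64 + 20·Dx^2 + Dx^4  (order 4).
h: a_k = -2, 16, 4, -128/3, -4/3, 512/15, 8/45, -4096/315, -4/315, 8192/2835, …
ICs: h(0) = -2, h′(0) = 16, h′′(0) = 8, h′′′(0) = -256.

f: a_k = -2, 0, 4, 0, -4/3, 0, 8/45, 0, -4/315, 0, …
g: a_k = 0, 16, 0, -128/3, 0, 512/15, 0, -4096/315, 0, 8192/2835, …
Sum ⇒ L₀ = lclm(L_f,L_g) in ℚ(x)⟨Dx⟩.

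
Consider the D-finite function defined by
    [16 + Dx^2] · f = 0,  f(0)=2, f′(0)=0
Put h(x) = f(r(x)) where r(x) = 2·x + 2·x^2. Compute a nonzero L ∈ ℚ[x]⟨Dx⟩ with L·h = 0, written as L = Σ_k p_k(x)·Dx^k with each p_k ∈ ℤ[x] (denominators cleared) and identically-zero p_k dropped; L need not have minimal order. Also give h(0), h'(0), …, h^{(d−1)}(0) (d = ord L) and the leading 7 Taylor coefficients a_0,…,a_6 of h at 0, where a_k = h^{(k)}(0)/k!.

L = (64 + 384·x + 768·x^2 + 512·x^3) - 2·Dx + (1 + 2·x)·Dx^2  (order 2).
h: a_k = 2, 0, -64, -128, 832/3, 4096/3, 59392/45, …
ICs: h(0) = 2, h′(0) = 0.

f: a_k = 2, 0, -16, 0, 64/3, 0, -512/45, …
L₀ from L_f via x↦r, Dx↦r'^{-1}Dx.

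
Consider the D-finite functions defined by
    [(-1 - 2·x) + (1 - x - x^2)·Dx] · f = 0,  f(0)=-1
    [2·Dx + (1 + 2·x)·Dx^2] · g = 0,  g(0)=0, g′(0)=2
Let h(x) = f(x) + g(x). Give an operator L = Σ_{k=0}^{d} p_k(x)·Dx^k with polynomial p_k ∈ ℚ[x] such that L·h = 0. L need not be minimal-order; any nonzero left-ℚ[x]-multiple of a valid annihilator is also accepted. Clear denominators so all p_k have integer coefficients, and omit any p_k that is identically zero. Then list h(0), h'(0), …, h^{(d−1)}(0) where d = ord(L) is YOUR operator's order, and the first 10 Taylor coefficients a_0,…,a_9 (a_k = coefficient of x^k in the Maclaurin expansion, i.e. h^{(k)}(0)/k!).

f: a_k = -1, -1, -2, -3, -5, -8, -13, -21, -34, -55, …
g: a_k = 0, 2, -2, 8/3, -4, 32/5, -32/3, 128/7, -32, 512/9, …
Weyl lclm of L_f,L_g ⇒ L₀ (ord ≤ 3).
L = (34 + 92·x + 116·x^2 + 48·x^3 + 24·x^4)·Dx + (5 + 60·x + 170·x^2 + 180·x^3 + 100·x^4 + 40·x^5)·Dx^2 + (-3 - 11·x - 5·x^2 + 20·x^3 + 30·x^4 + 24·x^5 + 8·x^6)·Dx^3  (order 3).
h: a_k = -1, 1, -4, -1/3, -9, -8/5, -71/3, -19/7, -66, 17/9, …
ICs: h(0) = -1, h′(0) = 1, h′′(0) = -8.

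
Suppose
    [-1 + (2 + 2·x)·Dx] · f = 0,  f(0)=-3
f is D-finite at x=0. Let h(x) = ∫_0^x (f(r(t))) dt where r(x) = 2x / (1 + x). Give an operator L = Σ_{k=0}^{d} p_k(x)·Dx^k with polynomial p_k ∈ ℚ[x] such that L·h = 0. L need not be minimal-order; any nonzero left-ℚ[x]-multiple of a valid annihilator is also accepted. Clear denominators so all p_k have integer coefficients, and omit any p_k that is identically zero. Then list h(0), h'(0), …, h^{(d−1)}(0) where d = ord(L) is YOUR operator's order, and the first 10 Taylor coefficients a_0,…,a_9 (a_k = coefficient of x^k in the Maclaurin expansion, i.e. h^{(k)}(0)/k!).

f: a_k = -3, -3/2, 3/8, -3/16, 15/128, -21/256, 63/1024, -99/2048, 1287/32768, -2145/65536, …
Substitute x→r, Dx→(1/r')Dx; clear ⇒ L₀.
h=∫h₀ ⇒ L = L₀·Dx.
L = -Dx + (1 + 4·x + 3·x^2)·Dx^2  (order 2).
h: a_k = 0, -3, -3/2, 3/2, -15/8, 111/40, -75/16, 981/112, -2259/128, 4815/128, …
ICs: h(0) = 0, h′(0) = -3.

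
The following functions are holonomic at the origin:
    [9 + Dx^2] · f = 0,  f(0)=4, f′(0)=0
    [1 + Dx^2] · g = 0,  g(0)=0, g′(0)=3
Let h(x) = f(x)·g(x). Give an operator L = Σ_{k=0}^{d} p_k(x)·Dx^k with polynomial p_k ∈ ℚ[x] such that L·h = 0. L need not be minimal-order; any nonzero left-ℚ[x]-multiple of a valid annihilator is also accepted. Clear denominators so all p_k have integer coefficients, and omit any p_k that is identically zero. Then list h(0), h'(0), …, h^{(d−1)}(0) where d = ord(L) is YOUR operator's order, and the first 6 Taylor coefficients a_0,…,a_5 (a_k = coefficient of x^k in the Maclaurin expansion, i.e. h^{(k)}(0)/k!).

f: a_k = 4, 0, -18, 0, 27/2, 0, …
g: a_k = 0, 3, 0, -1/2, 0, 1/40, …
h₀=f·g: eliminate ⇒ L₀, order ≤ 2·2.
L = 64 + 20·Dx^2 + Dx^4  (order 4).
h: a_k = 0, 12, 0, -56, 0, 248/5, …
ICs: h(0) = 0, h′(0) = 12, h′′(0) = 0, h′′′(0) = -336.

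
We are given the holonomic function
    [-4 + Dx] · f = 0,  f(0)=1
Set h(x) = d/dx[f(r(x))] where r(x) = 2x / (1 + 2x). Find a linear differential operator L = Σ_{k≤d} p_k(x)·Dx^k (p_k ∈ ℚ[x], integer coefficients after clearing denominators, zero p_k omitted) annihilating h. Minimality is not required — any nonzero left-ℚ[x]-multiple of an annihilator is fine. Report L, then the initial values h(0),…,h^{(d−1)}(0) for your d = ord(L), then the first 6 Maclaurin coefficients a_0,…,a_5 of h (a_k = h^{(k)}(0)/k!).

L = (4 - 8·x) + (-1 - 4·x - 4·x^2)·Dx  (order 1).
h: a_k = 8, 32, -32, -256/3, 896/3, -5632/15, …
ICs: h(0) = 8.

f: a_k = 1, 4, 8, 32/3, 32/3, 128/15, …
Change of var in L_f (x↦r) gives L₀.
Derive L from L₀ (diff closure).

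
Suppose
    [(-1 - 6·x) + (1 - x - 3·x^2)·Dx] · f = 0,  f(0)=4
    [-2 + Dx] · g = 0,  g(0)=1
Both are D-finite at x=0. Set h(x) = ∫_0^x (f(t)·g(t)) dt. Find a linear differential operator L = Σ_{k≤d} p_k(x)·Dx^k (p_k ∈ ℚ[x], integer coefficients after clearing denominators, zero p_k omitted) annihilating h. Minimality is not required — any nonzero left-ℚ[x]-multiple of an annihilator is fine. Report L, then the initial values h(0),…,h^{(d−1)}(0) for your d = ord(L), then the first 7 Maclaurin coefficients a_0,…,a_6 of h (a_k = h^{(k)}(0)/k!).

f: a_k = 4, 4, 16, 28, 76, 160, 388, …
g: a_k = 1, 2, 2, 4/3, 2/3, 4/15, 4/45, …
L₀ := L_f ⊗_s L_g (sym. prod.), ord ≤ 1.
Integrate: L := L₀·Dx.
L = (3 + 4·x - 6·x^2)·Dx + (-1 + x + 3·x^2)·Dx^2  (order 2).
h: a_k = 0, 4, 6, 32/3, 55/3, 172/5, 2948/45, …
ICs: h(0) = 0, h′(0) = 4.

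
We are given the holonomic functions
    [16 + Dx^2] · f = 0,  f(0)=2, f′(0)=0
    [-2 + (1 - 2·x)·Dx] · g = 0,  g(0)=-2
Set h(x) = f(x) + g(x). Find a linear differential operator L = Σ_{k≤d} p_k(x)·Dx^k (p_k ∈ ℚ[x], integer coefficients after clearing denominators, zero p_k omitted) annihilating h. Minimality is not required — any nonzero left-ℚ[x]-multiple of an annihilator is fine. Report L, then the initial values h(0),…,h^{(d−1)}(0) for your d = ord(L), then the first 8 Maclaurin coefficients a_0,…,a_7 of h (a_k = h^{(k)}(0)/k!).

f: a_k = 2, 0, -16, 0, 64/3, 0, -512/45, 0, …
g: a_k = -2, -4, -8, -16, -32, -64, -128, -256, …
h₀=f+g: left-lcm gives L₀, ord ≤ 3.
L = (-160 + 256·x - 256·x^2) + (48 - 224·x + 384·x^2 - 256·x^3)·Dx + (-10 + 16·x - 16·x^2)·Dx^2 + (3 - 14·x + 24·x^2 - 16·x^3)·Dx^3  (order 3).
h: a_k = 0, -4, -24, -16, -32/3, -64, -6272/45, -256, …
ICs: h(0) = 0, h′(0) = -4, h′′(0) = -48.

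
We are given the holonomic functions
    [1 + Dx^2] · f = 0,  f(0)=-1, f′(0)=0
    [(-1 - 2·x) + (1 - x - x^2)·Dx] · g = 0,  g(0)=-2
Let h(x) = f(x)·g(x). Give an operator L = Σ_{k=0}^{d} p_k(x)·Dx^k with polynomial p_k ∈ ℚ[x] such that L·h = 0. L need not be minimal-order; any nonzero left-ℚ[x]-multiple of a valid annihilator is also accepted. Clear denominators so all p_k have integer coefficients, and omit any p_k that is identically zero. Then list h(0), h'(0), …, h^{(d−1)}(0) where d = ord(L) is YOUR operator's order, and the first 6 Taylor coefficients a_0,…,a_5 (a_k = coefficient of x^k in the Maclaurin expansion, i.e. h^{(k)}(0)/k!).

f: a_k = -1, 0, 1/2, 0, -1/24, 0, …
g: a_k = -2, -2, -4, -6, -10, -16, …
Product ⇒ symmetric product L₀, ord ≤ 2.
L = (1 + x + x^2) + (2 + 4·x)·Dx + (-1 + x + x^2)·Dx^2  (order 2).
h: a_k = 2, 2, 3, 5, 97/12, 157/12, …
ICs: h(0) = 2, h′(0) = 2.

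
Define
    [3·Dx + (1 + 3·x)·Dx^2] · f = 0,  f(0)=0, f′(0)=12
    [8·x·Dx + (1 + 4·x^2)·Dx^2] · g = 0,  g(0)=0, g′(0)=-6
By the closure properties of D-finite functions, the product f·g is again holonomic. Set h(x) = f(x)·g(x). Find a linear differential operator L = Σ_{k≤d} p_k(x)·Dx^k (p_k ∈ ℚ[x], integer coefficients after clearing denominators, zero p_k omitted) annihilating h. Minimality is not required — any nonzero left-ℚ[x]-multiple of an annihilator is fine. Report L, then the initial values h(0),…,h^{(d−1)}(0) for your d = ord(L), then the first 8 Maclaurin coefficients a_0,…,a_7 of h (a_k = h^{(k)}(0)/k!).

f: a_k = 0, 12, -18, 36, -81, 972/5, -486, 8748/7, …
g: a_k = 0, -6, 0, 8, 0, -96/5, 0, 384/7, …
h₀=f·g: eliminate ⇒ L₀, order ≤ 2·2.
L = (1632 + 8496·x + 23040·x^2 + 110016·x^3 + 207360·x^4 + 269568·x^5 + 82944·x^7)·Dx + (418 + 6672·x + 44112·x^2 + 151488·x^3 + 393984·x^4 + 642816·x^5 + 725760·x^6 + 82944·x^7 + 290304·x^8)·Dx^2 + (204 + 1844·x + 12096·x^2 + 47408·x^3 + 122880·x^4 + 240192·x^5 + 331776·x^6 + 361728·x^7 + 82944·x^8 + 165888·x^9)·Dx^3 + (25 + 246·x + 1217·x^2 + 4128·x^3 + 10624·x^4 + 22080·x^5 + 34272·x^6 + 41472·x^7 + 43776·x^8 + 13824·x^9 + 20736·x^10)·Dx^4  (order 4).
h: a_k = 0, 0, -72, 108, -120, 342, -5544/5, 13068/5, …
ICs: h(0) = 0, h′(0) = 0, h′′(0) = -144, h′′′(0) = 648.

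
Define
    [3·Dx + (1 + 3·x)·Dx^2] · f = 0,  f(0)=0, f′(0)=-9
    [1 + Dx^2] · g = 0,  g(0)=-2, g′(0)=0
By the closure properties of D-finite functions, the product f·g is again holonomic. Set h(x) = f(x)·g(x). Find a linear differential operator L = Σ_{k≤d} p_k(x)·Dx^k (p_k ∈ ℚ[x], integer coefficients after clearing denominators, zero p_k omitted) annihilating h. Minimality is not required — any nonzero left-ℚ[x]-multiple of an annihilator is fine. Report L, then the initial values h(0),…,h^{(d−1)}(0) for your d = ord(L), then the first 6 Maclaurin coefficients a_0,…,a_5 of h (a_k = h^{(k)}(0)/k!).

f: a_k = 0, -9, 27/2, -27, 243/4, -729/5, …
g: a_k = -2, 0, 1, 0, -1/12, 0, …
Sym-product of L_f,L_g gives L₀ (≤ ord 4).
L = (-203 - 222·x - 189·x^2 + 432·x^3 + 324·x^4) + (-84 - 108·x + 648·x^2 + 648·x^3)·Dx + (-208 - 228·x - 54·x^2 + 864·x^3 + 648·x^4)·Dx^2 + (-84 - 108·x + 648·x^2 + 648·x^3)·Dx^3 + (-5 - 6·x + 135·x^2 + 432·x^3 + 324·x^4)·Dx^4  (order 4).
h: a_k = 0, 18, -27, 45, -108, 5307/20, …
ICs: h(0) = 0, h′(0) = 18, h′′(0) = -54, h′′′(0) = 270.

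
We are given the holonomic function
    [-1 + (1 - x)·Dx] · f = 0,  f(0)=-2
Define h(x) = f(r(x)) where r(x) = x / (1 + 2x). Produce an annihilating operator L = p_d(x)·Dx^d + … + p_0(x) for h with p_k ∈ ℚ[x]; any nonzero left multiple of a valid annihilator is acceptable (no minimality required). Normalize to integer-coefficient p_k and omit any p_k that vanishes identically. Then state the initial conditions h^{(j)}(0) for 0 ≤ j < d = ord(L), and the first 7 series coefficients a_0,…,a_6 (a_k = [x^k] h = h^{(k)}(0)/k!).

f: a_k = -2, -2, -2, -2, -2, -2, -2, …
f∘r: x↦r, Dx↦Dx/r' in L_f ⇒ L₀.
L = -1 + (1 + 3·x + 2·x^2)·Dx  (order 1).
h: a_k = -2, -2, 2, -2, 2, -2, 2, …
ICs: h(0) = -2.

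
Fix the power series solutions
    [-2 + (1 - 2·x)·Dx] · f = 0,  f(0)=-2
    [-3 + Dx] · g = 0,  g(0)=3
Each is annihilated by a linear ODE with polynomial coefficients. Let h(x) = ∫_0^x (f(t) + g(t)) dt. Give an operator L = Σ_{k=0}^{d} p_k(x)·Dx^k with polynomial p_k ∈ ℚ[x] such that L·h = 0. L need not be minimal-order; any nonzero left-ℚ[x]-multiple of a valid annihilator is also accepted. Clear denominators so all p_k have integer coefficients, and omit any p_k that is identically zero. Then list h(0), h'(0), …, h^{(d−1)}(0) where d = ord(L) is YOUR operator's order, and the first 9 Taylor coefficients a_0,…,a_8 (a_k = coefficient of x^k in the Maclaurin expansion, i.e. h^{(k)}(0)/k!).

L = (-6 - 36·x)·Dx + (-1 + 36·x - 36·x^2)·Dx^2 + (1 - 8·x + 12·x^2)·Dx^3  (order 3).
h: a_k = 0, 1, 5/2, 11/6, -5/8, -35/8, -2317/240, -9997/560, -142631/4480, …
ICs: h(0) = 0, h′(0) = 1, h′′(0) = 5.

f: a_k = -2, -4, -8, -16, -32, -64, -128, -256, -512, …
g: a_k = 3, 9, 27/2, 27/2, 81/8, 243/40, 243/80, 729/560, 2187/4480, …
h₀=f+g: left-lcm gives L₀, ord ≤ 2.
Integrate: L := L₀·Dx.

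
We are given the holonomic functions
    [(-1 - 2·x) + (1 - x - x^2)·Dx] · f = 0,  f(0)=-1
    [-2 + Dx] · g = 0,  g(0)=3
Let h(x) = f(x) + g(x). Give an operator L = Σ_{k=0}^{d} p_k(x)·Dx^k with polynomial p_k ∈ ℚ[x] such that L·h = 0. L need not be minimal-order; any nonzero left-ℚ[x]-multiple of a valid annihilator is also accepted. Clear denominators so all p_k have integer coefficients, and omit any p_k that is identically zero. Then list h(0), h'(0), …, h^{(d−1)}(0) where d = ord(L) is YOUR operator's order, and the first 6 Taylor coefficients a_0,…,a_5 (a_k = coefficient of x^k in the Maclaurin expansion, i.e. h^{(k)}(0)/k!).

f: a_k = -1, -1, -2, -3, -5, -8, …
g: a_k = 3, 6, 6, 4, 2, 4/5, …
L₀ := lclm(L_f,L_g); ord L₀ ≤ 1+1.
L = (-4 - 8·x - 24·x^2 - 8·x^3) + (14·x + 10·x^2 - 8·x^3 - 4·x^4)·Dx + (1 - 5·x + x^2 + 6·x^3 + 2·x^4)·Dx^2  (order 2).
h: a_k = 2, 5, 4, 1, -3, -36/5, …
ICs: h(0) = 2, h′(0) = 5.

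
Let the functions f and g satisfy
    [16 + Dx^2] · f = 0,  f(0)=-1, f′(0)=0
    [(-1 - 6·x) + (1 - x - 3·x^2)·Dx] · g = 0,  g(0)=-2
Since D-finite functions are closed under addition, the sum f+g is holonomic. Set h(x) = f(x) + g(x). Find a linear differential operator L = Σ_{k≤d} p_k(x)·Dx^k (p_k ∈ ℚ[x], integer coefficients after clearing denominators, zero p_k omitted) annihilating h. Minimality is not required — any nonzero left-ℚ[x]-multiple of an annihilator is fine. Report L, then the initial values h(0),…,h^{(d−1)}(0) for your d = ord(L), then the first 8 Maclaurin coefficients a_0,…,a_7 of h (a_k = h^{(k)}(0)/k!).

f: a_k = -1, 0, 8, 0, -32/3, 0, 256/45, 0, …
g: a_k = -2, -2, -8, -14, -38, -80, -194, -434, …
Weyl lclm of L_f,L_g ⇒ L₀ (ord ≤ 3).
L = (-464 - 2816·x - 416·x^2 - 2112·x^3 - 5760·x^4 - 6912·x^5) + (192 - 304·x - 672·x^2 + 1312·x^3 + 1008·x^4 - 3456·x^5 - 3456·x^6)·Dx + (-29 - 176·x - 26·x^2 - 132·x^3 - 360·x^4 - 432·x^5)·Dx^2 + (12 - 19·x - 42·x^2 + 82·x^3 + 63·x^4 - 216·x^5 - 216·x^6)·Dx^3  (order 3).
h: a_k = -3, -2, 0, -14, -146/3, -80, -8474/45, -434, …
ICs: h(0) = -3, h′(0) = -2, h′′(0) = 0.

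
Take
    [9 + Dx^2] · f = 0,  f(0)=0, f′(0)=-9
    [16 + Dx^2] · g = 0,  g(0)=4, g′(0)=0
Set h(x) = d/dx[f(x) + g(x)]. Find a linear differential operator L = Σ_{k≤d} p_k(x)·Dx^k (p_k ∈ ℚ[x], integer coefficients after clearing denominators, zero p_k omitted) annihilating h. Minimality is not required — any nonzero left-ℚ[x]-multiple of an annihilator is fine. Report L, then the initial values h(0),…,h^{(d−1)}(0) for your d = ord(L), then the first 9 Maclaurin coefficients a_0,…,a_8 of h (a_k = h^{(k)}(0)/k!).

L = 144 + 25·Dx^2 + Dx^4  (order 4).
h: a_k = -9, -64, 81/2, 512/3, -243/8, -2048/15, 729/80, 16384/315, -6561/4480, …
ICs: h(0) = -9, h′(0) = -64, h′′(0) = 81, h′′′(0) = 1024.

f: a_k = 0, -9, 0, 27/2, 0, -243/40, 0, 729/560, 0, …
g: a_k = 4, 0, -32, 0, 128/3, 0, -1024/45, 0, 2048/315, …
Sum ⇒ L₀ = lclm(L_f,L_g) in ℚ(x)⟨Dx⟩.
Derive L from L₀ (diff closure).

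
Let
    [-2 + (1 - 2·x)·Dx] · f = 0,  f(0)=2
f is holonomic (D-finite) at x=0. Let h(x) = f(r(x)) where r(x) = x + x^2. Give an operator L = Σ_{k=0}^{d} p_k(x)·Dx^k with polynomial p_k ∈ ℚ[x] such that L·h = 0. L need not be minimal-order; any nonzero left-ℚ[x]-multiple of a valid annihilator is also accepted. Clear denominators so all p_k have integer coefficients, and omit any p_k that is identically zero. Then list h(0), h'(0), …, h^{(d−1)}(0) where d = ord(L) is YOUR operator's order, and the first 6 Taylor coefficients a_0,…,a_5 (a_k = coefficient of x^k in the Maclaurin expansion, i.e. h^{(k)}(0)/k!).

f: a_k = 2, 4, 8, 16, 32, 64, …
L₀ from L_f via x↦r, Dx↦r'^{-1}Dx.
L = (2 + 4·x) + (-1 + 2·x + 2·x^2)·Dx  (order 1).
h: a_k = 2, 4, 12, 32, 88, 240, …
ICs: h(0) = 2.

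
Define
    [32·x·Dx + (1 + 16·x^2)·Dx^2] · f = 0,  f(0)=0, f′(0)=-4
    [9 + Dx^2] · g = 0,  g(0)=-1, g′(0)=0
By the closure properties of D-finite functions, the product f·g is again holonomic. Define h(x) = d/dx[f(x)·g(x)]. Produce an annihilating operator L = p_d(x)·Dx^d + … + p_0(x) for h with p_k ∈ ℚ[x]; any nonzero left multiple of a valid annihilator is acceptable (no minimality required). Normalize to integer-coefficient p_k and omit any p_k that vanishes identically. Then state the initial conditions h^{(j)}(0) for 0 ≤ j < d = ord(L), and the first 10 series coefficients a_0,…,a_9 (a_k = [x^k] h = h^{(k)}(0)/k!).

L = (2922993 + 113986656·x^2 + 3239661312·x^4 + 5952061440·x^6 + 4156489728·x^8 - 7644119040·x^10 + 110075314176·x^12) + (1760832·x + 128480256·x^3 + 1888911360·x^5 + 5308416000·x^7 + 15288238080·x^9 + 48922361856·x^11)·Dx + (341202 + 13887168·x^2 + 389230080·x^4 + 940474368·x^6 + 1603141632·x^8 + 3737124864·x^10 + 24461180928·x^12)·Dx^2 + (195648·x + 14275584·x^3 + 209879040·x^5 + 589824000·x^7 + 1698693120·x^9 + 5435817984·x^11)·Dx^3 + (1825 + 135776·x^2 + 3251968·x^4 + 31014912·x^6 + 126812160·x^8 + 509607936·x^10 + 1358954496·x^12)·Dx^4  (order 4).
h: a_k = 4, 0, -118, 0, 3143/2, 0, -467351/20, 0, 81392237/224, 0, …
ICs: h(0) = 4, h′(0) = 0, h′′(0) = -236, h′′′(0) = 0.

f: a_k = 0, -4, 0, 64/3, 0, -1024/5, 0, 16384/7, 0, -262144/9, …
g: a_k = -1, 0, 9/2, 0, -27/8, 0, 81/80, 0, -729/4480, 0, …
Sym-product of L_f,L_g gives L₀ (≤ ord 4).
h=h₀': d/dx-closure on L₀ ⇒ L.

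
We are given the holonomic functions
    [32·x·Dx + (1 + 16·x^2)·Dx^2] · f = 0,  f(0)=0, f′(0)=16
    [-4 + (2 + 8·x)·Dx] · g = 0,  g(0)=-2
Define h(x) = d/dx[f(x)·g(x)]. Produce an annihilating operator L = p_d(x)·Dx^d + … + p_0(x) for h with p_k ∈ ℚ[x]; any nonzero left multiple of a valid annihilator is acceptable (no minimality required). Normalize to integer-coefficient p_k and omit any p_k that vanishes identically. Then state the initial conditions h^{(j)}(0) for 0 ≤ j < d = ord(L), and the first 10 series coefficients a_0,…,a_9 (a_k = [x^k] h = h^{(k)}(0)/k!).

f: a_k = 0, 16, 0, -256/3, 0, 4096/5, 0, -65536/7, 0, 1048576/9, …
g: a_k = -2, -4, 4, -8, 20, -56, 168, -528, 1716, -5720, …
L₀ := L_f ⊗_s L_g (sym. prod.), ord ≤ 2.
h₀' ⇒ L via d/dx closure of L₀.
L = (20 + 640·x + 128·x^2 - 6144·x^3 - 3072·x^4) + (28 + 336·x + 1152·x^2 - 3584·x^3 - 21504·x^4 - 12288·x^5)·Dx + (3 + 8·x - 48·x^2 - 256·x^3 - 1792·x^4 - 6144·x^5 - 4096·x^6)·Dx^2  (order 2).
h: a_k = -32, -128, 704, 2560/3, -24896/3, -104704/5, 2413184/15, 22870016/105, -15180608/7, -304589056/63, …
ICs: h(0) = -32, h′(0) = -128.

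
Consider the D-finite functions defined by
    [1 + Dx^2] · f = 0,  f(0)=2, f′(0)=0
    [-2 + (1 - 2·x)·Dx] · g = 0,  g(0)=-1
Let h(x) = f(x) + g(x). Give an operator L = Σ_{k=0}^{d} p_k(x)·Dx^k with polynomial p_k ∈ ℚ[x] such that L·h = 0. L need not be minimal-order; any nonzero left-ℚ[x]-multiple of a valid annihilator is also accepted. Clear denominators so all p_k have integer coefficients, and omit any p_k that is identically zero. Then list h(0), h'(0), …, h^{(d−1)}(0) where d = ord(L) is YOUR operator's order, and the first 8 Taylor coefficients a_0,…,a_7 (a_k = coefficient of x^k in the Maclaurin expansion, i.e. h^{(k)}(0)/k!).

L = (-50 + 8·x - 8·x^2) + (9 - 22·x + 12·x^2 - 8·x^3)·Dx + (-50 + 8·x - 8·x^2)·Dx^2 + (9 - 22·x + 12·x^2 - 8·x^3)·Dx^3  (order 3).
h: a_k = 1, -2, -5, -8, -191/12, -32, -23041/360, -128, …
ICs: h(0) = 1, h′(0) = -2, h′′(0) = -10.

f: a_k = 2, 0, -1, 0, 1/12, 0, -1/360, 0, …
g: a_k = -1, -2, -4, -8, -16, -32, -64, -128, …
Sum ⇒ L₀ = lclm(L_f,L_g) in ℚ(x)⟨Dx⟩.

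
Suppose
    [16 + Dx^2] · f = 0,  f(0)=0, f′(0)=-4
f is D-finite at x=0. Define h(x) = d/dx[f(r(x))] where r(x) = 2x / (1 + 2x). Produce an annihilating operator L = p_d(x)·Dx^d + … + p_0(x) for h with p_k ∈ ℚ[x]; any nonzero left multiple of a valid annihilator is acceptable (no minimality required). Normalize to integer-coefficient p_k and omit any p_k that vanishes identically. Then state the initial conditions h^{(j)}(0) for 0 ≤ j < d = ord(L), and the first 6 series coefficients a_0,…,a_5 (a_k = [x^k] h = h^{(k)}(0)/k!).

f: a_k = 0, -4, 0, 32/3, 0, -128/15, …
Change of var in L_f (x↦r) gives L₀.
Derive L from L₀ (diff closure).
L = (88 + 96·x + 96·x^2) + (12 + 72·x + 144·x^2 + 96·x^3)·Dx + (1 + 8·x + 24·x^2 + 32·x^3 + 16·x^4)·Dx^2  (order 2).
h: a_k = -8, 32, 160, -1792, 24704/3, -23040, …
ICs: h(0) = -8, h′(0) = 32.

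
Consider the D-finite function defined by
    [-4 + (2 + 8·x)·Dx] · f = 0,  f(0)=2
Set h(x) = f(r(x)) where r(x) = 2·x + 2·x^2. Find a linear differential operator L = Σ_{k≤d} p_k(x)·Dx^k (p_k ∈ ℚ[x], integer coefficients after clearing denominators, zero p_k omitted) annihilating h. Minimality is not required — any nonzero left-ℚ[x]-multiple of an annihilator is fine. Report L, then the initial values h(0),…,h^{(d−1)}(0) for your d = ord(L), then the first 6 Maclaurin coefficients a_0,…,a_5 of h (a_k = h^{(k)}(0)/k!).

L = (-4 - 8·x) + (1 + 8·x + 8·x^2)·Dx  (order 1).
h: a_k = 2, 8, -8, 32, -144, 704, …
ICs: h(0) = 2.

f: a_k = 2, 4, -4, 8, -20, 56, …
L₀ from L_f via x↦r, Dx↦r'^{-1}Dx.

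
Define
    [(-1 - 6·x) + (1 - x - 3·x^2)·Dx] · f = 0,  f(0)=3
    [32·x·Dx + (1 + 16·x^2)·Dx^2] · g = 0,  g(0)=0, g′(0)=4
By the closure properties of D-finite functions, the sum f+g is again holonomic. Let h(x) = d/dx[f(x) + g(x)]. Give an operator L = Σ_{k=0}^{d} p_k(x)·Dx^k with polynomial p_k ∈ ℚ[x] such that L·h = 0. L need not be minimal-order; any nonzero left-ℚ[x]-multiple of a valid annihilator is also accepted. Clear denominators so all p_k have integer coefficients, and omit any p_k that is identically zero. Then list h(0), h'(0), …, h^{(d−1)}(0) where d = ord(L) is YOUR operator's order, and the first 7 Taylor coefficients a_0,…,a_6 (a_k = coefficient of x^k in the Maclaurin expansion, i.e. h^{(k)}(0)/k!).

L = (-128 + 512·x + 10560·x^2 + 25344·x^3 + 95904·x^4 + 41472·x^6) + (37 + 208·x - 206·x^2 + 1476·x^3 + 24336·x^4 + 66528·x^5 + 6912·x^6 + 41472·x^7)·Dx + (-4 - 21·x - 198·x^2 - 90·x^3 - 1775·x^4 + 4080·x^5 + 6336·x^6 + 2304·x^7 + 6912·x^8)·Dx^2  (order 2).
h: a_k = 7, 24, -1, 228, 1624, 1746, -11827, …
ICs: h(0) = 7, h′(0) = 24.

f: a_k = 3, 3, 12, 21, 57, 120, 291, …
g: a_k = 0, 4, 0, -64/3, 0, 1024/5, 0, …
L₀ := lclm(L_f,L_g); ord L₀ ≤ 1+2.
h=h₀': d/dx-closure on L₀ ⇒ L.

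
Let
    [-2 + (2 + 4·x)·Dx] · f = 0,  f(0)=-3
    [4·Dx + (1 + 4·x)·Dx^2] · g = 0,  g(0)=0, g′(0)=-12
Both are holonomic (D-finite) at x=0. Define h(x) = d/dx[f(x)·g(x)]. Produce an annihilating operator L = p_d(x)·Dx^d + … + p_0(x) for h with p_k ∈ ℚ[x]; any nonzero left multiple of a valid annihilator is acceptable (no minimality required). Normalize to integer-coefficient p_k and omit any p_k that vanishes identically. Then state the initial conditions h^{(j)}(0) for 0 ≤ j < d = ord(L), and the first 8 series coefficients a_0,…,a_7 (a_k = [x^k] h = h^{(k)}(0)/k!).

L = (-11 - 8·x + 16·x^2) + (-14 - 36·x + 48·x^2 + 128·x^3)·Dx + (-1 - 4·x + 12·x^2 + 64·x^3 + 64·x^4)·Dx^2  (order 2).
h: a_k = 36, -72, 306, -1320, 11127/2, -115209/5, 1887381/20, -13432302/35, …
ICs: h(0) = 36, h′(0) = -72.

f: a_k = -3, -3, 3/2, -3/2, 15/8, -21/8, 63/16, -99/16, …
g: a_k = 0, -12, 24, -64, 192, -3072/5, 2048, -49152/7, …
f·g: L₀ = L_f ⊗_s L_g, ord ≤ 1·2.
Differentiate: ansatz ord ≤ ord L₀ ⇒ L.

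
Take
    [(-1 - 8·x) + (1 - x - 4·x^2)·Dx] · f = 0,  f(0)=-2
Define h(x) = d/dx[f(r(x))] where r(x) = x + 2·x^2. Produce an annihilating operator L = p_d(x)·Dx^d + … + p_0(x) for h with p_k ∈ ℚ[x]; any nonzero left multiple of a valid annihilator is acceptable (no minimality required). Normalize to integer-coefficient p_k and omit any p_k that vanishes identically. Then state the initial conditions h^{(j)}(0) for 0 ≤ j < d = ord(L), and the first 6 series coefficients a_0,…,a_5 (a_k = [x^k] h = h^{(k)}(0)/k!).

L = (14 + 20·x + 120·x^2 + 320·x^3 + 320·x^4) + (-1 - 3·x + 10·x^2 + 40·x^3 + 80·x^4 + 64·x^5)·Dx  (order 1).
h: a_k = -2, -28, -174, -824, -4050, -19188, …
ICs: h(0) = -2.

f: a_k = -2, -2, -10, -18, -58, -130, …
L₀ from L_f via x↦r, Dx↦r'^{-1}Dx.
h=h₀': d/dx-closure on L₀ ⇒ L.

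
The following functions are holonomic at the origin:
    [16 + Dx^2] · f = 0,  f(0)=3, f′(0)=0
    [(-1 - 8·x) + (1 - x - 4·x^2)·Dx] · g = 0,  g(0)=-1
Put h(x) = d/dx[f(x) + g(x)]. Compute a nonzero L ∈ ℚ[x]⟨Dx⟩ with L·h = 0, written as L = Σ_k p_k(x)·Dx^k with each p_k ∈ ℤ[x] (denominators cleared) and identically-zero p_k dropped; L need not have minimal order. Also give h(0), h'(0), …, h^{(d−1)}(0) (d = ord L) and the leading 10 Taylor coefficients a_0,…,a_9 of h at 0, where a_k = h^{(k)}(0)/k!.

f: a_k = 3, 0, -24, 0, 32, 0, -256/15, 0, 512/105, 0, …
g: a_k = -1, -1, -5, -9, -29, -65, -181, -441, -1165, -2929, …
h₀=f+g: left-lcm gives L₀, ord ≤ 3.
h₀' ⇒ L via d/dx closure of L₀.
L = (6848 + 35072·x + 150784·x^2 + 87040·x^3 + 204800·x^4 + 147456·x^5 + 196608·x^6) + (-560 - 4048·x + 5184·x^2 + 13952·x^3 + 2560·x^4 + 18432·x^5 + 57344·x^6 + 65536·x^7)·Dx + (428 + 2192·x + 9424·x^2 + 5440·x^3 + 12800·x^4 + 9216·x^5 + 12288·x^6)·Dx^2 + (-35 - 253·x + 324·x^2 + 872·x^3 + 160·x^4 + 1152·x^5 + 3584·x^6 + 4096·x^7)·Dx^3  (order 3).
h: a_k = -1, -58, -27, 12, -325, -5942/5, -3087, -974504/105, -26361, -71724242/945, …
ICs: h(0) = -1, h′(0) = -58, h′′(0) = -54.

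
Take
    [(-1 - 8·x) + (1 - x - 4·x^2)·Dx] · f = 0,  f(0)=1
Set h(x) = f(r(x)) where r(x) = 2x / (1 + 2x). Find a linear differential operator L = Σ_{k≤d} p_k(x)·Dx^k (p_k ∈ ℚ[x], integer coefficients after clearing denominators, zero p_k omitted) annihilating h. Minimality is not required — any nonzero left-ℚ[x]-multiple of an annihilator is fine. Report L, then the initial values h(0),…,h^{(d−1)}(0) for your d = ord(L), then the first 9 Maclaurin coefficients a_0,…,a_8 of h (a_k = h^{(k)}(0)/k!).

f: a_k = 1, 1, 5, 9, 29, 65, 181, 441, 1165, …
Change of var in L_f (x↦r) gives L₀.
L = (2 + 36·x) + (-1 - 4·x + 12·x^2 + 32·x^3)·Dx  (order 1).
h: a_k = 1, 2, 16, 0, 256, -512, 5120, -18432, 118784, …
ICs: h(0) = 1.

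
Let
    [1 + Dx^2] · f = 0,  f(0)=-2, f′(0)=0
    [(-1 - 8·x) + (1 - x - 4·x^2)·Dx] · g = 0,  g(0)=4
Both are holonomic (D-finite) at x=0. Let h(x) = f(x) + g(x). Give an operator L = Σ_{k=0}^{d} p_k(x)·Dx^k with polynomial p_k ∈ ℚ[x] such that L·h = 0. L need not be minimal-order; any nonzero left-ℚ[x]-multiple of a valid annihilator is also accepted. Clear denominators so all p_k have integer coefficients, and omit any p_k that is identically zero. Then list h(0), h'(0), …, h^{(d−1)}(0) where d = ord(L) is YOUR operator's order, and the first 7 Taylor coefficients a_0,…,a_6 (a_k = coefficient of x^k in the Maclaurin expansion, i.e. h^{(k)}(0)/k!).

f: a_k = -2, 0, 1, 0, -1/12, 0, 1/360, …
g: a_k = 4, 4, 20, 36, 116, 260, 724, …
Weyl lclm of L_f,L_g ⇒ L₀ (ord ≤ 3).
L = (-55 - 486·x - 553·x^2 - 1488·x^3 - 80·x^4 - 128·x^5) + (11 + 11·x + 23·x^2 - 169·x^3 - 348·x^4 - 48·x^5 - 64·x^6)·Dx + (-55 - 486·x - 553·x^2 - 1488·x^3 - 80·x^4 - 128·x^5)·Dx^2 + (11 + 11·x + 23·x^2 - 169·x^3 - 348·x^4 - 48·x^5 - 64·x^6)·Dx^3  (order 3).
h: a_k = 2, 4, 21, 36, 1391/12, 260, 260641/360, …
ICs: h(0) = 2, h′(0) = 4, h′′(0) = 42.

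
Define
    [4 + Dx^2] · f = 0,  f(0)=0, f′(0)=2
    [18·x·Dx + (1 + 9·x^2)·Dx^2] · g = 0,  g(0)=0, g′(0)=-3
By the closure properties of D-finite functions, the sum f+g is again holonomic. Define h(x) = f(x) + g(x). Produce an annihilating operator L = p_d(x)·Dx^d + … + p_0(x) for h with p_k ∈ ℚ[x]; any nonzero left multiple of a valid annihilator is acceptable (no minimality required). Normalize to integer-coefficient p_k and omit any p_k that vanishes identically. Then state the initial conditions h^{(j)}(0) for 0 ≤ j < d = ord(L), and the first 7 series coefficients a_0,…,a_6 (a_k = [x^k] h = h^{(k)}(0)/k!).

L = (-3744·x + 37584·x^3 + 11664·x^5)·Dx + (-28 + 864·x^2 + 10692·x^4 + 5832·x^6)·Dx^2 + (-936·x + 9396·x^3 + 2916·x^5)·Dx^3 + (-7 + 216·x^2 + 2673·x^4 + 1458·x^6)·Dx^4  (order 4).
h: a_k = 0, -1, 0, 23/3, 0, -145/3, 0, …
ICs: h(0) = 0, h′(0) = -1, h′′(0) = 0, h′′′(0) = 46.

f: a_k = 0, 2, 0, -4/3, 0, 4/15, 0, …
g: a_k = 0, -3, 0, 9, 0, -243/5, 0, …
f+g: L₀ = lclm(L_f,L_g), ord ≤ 2+2.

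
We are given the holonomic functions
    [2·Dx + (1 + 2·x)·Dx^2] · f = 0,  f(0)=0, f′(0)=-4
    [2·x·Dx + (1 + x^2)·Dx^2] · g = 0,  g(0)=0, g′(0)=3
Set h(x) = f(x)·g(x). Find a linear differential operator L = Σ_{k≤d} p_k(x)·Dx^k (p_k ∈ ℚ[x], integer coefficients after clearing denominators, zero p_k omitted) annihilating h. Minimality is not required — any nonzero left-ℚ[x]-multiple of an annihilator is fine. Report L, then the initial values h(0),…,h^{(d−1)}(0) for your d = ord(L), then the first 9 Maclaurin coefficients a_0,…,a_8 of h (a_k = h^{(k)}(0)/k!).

f: a_k = 0, -4, 4, -16/3, 8, -64/5, 64/3, -256/7, 64, …
g: a_k = 0, 3, 0, -1, 0, 3/5, 0, -3/7, 0, …
L₀ := L_f ⊗_s L_g (sym. prod.), ord ≤ 4.
L = (24 + 80·x + 88·x^2 + 240·x^3 + 240·x^4 + 208·x^5 + 16·x^7)·Dx + (12 + 80·x + 332·x^2 + 608·x^3 + 880·x^4 + 744·x^5 + 560·x^6 + 24·x^7 + 56·x^8)·Dx^2 + (12 + 52·x + 168·x^2 + 372·x^3 + 516·x^4 + 564·x^5 + 384·x^6 + 276·x^7 + 24·x^8 + 32·x^9)·Dx^3 + (2 + 12·x + 34·x^2 + 64·x^3 + 87·x^4 + 96·x^5 + 84·x^6 + 48·x^7 + 33·x^8 + 4·x^9 + 4·x^10)·Dx^4  (order 4).
h: a_k = 0, 0, -12, 12, -12, 20, -532/15, 292/5, -492/5, …
ICs: h(0) = 0, h′(0) = 0, h′′(0) = -24, h′′′(0) = 72.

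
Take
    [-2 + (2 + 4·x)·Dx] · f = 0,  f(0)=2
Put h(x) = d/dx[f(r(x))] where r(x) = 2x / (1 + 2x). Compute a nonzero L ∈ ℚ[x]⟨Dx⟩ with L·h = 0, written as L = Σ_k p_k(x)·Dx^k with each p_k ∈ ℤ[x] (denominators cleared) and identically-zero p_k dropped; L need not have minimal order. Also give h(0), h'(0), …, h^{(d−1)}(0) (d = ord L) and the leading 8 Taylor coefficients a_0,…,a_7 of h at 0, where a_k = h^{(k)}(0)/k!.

f: a_k = 2, 2, -1, 1, -5/4, 7/4, -21/8, 33/8, …
h₀=f(r): pull back L_f along r ⇒ L₀.
Derive L from L₀ (diff closure).
L = (-6 - 24·x) + (-1 - 8·x - 12·x^2)·Dx  (order 1).
h: a_k = 4, -24, 120, -592, 3000, -15696, 84336, -462240, …
ICs: h(0) = 4.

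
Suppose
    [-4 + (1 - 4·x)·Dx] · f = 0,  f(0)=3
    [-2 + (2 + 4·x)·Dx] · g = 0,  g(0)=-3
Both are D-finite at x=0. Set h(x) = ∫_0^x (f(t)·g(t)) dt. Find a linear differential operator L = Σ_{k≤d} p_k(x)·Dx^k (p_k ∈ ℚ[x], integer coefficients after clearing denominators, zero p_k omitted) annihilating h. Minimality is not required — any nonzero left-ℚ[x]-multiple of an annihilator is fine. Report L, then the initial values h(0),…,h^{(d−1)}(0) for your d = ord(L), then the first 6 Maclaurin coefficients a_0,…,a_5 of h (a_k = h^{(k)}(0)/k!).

L = (5 + 4·x)·Dx + (-1 + 2·x + 8·x^2)·Dx^2  (order 2).
h: a_k = 0, -9, -45/2, -117/2, -1413/8, -22563/40, …
ICs: h(0) = 0, h′(0) = -9.

f: a_k = 3, 12, 48, 192, 768, 3072, …
g: a_k = -3, -3, 3/2, -3/2, 15/8, -21/8, …
Sym-product of L_f,L_g gives L₀ (≤ ord 1).
h=∫₀ˣh₀: take L = L₀·Dx.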